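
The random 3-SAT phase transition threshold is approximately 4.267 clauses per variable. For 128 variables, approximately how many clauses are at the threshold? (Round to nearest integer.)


The 3-SAT phase transition occurs at approximately 4.267 clauses per variable.
m = 4.267 * 128 = 546.176.
Rounded to nearest integer: 546.

546


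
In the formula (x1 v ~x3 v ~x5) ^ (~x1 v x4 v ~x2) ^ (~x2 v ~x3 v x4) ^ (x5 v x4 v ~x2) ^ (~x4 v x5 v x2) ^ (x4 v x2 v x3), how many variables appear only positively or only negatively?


A pure literal appears in only one polarity across all clauses.
No pure literals found.
Count = 0.

0


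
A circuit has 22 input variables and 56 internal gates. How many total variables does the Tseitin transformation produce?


The Tseitin transformation introduces one auxiliary variable per gate.
Total variables = inputs + gates = 22 + 56 = 78.

78


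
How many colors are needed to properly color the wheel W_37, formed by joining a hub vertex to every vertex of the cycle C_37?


W_37 consists of the cycle C_37 together with a hub vertex adjacent to every cycle vertex.
The cycle C_37 needs 3 colors (odd cycle -> 3).
The hub is adjacent to every cycle vertex, so it must receive a new color distinct from all of them.
Chromatic number = 3 + 1 = 4.

4


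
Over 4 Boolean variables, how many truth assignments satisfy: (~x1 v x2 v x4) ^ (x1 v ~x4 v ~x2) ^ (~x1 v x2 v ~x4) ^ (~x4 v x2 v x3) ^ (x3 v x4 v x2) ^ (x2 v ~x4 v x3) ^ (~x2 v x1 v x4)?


Enumerate all 16 truth assignments over 4 variables.
Test each against every clause.
Satisfying assignments found: 6.

6


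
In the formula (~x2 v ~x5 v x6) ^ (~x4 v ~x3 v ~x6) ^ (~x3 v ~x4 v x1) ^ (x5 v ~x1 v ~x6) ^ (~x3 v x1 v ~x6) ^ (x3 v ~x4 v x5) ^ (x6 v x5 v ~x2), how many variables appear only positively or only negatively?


A pure literal appears in only one polarity across all clauses.
Pure literals: x2 (negative only), x4 (negative only).
Count = 2.

2


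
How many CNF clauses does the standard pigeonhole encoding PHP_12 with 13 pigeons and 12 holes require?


The PHP encoding has two parts:
1) At-least-one-hole clauses: 13 (one per pigeon, each with 12 literals).
2) At-most-one-pigeon-per-hole clauses: 12 holes * C(13,2) = 12 * 78 = 936.
Total clauses = 13 + 936 = 949.

949


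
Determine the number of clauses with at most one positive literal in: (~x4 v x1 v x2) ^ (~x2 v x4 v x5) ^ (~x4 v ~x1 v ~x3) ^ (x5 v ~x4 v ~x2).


A Horn clause has at most one positive literal.
Clause 1: 2 positive lit(s) -> not Horn
Clause 2: 2 positive lit(s) -> not Horn
Clause 3: 0 positive lit(s) -> Horn
Clause 4: 1 positive lit(s) -> Horn
Total Horn clauses = 2.

2


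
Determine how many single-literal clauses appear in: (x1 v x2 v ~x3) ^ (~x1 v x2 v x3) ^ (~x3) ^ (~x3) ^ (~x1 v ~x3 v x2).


A unit clause contains exactly one literal.
Unit clauses found: (~x3), (~x3).
Count = 2.

2


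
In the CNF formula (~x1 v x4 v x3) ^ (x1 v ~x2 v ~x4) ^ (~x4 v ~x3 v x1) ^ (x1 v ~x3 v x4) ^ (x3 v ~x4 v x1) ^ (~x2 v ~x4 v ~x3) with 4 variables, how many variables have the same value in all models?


Find all satisfying assignments: 7 model(s).
Check which variables have the same value in every model.
No variable is fixed across all models.
Backbone size = 0.

0


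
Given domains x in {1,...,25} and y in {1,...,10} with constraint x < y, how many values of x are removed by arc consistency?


For the constraint x < y, x needs a supporting value in y's domain.
x can be at most 9 (one less than y's maximum).
Valid x values from domain: 9 out of 25.
Pruned = 25 - 9 = 16.

16


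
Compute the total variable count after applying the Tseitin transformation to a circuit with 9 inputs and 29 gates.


The Tseitin transformation introduces one auxiliary variable per gate.
Total variables = inputs + gates = 9 + 29 = 38.

38


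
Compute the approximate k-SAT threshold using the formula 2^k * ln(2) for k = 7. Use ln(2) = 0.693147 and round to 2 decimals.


Using the asymptotic formula: threshold ~ 2^k * ln(2).
2^7 = 128.
128 * 0.693147 = 88.72.

88.72


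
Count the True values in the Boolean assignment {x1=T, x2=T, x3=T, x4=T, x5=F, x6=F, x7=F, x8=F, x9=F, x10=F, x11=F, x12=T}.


The weight is the number of variables assigned True.
True variables: x1, x2, x3, x4, x12.
Weight = 5.

5


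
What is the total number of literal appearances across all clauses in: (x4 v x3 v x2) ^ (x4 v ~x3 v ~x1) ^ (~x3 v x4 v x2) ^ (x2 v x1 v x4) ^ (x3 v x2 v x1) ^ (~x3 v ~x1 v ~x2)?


Clause lengths: 3, 3, 3, 3, 3, 3.
Sum = 3 + 3 + 3 + 3 + 3 + 3 = 18.

18


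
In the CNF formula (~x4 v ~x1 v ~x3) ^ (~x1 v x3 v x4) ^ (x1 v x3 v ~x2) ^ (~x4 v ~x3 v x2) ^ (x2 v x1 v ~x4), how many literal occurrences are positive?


Scan each clause for unnegated literals.
Clause 1: 0 positive; Clause 2: 2 positive; Clause 3: 2 positive; Clause 4: 1 positive; Clause 5: 2 positive.
Total positive literal occurrences = 7.

7


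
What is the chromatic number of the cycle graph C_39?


An odd cycle cannot be 2-colored: alternating two colors around the cycle returns to the start with a conflict.
Since 39 is odd, three colors are required (and three suffice).
Chromatic number = 3.

3


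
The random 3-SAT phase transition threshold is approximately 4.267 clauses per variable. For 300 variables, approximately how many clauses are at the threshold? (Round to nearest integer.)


The 3-SAT phase transition occurs at approximately 4.267 clauses per variable.
m = 4.267 * 300 = 1280.1.
Rounded to nearest integer: 1280.

1280


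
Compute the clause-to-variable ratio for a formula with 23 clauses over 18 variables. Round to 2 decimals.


Clause-to-variable ratio = clauses / variables.
23 / 18 = 1.28.

1.28


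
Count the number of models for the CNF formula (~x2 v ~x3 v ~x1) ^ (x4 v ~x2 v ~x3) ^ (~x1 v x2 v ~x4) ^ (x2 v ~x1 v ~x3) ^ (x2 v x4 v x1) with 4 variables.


Enumerate all 16 truth assignments over 4 variables.
Test each against every clause.
Satisfying assignments found: 8.

8


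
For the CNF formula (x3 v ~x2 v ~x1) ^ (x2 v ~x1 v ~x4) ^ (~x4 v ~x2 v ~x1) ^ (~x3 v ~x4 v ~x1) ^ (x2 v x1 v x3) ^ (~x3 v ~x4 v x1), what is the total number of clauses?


Each group enclosed in parentheses joined by ^ is one clause.
Counting the conjuncts: 6 clauses.

6


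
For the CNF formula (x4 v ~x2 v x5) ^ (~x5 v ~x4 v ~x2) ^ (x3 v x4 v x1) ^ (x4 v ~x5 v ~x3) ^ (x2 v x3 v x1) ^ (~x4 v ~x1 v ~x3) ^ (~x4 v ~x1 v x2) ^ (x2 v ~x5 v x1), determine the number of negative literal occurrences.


Scan each clause for negated literals.
Clause 1: 1 negative; Clause 2: 3 negative; Clause 3: 0 negative; Clause 4: 2 negative; Clause 5: 0 negative; Clause 6: 3 negative; Clause 7: 2 negative; Clause 8: 1 negative.
Total negative literal occurrences = 12.

12


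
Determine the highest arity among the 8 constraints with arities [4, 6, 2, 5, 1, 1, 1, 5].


The arities are: 4, 6, 2, 5, 1, 1, 1, 5.
Scan for the maximum value.
Maximum arity = 6.

6


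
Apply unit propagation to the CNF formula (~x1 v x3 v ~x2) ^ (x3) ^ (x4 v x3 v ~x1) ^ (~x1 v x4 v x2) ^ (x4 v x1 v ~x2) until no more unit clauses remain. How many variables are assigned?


Unit propagation repeatedly assigns the literal in any unit clause, then simplifies.
Assignments in order: x3 = T.
No further unit clauses remain.
Total variables assigned = 1.

1


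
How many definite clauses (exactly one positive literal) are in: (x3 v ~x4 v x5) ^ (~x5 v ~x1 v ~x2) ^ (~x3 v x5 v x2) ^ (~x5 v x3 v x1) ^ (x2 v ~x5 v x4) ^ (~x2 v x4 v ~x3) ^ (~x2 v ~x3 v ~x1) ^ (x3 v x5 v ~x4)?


A definite clause has exactly one positive literal.
Clause 1: 2 positive -> not definite
Clause 2: 0 positive -> not definite
Clause 3: 2 positive -> not definite
Clause 4: 2 positive -> not definite
Clause 5: 2 positive -> not definite
Clause 6: 1 positive -> definite
Clause 7: 0 positive -> not definite
Clause 8: 2 positive -> not definite
Definite clause count = 1.

1


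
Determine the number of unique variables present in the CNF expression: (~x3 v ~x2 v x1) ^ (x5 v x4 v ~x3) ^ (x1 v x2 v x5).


Identify each distinct variable in the formula.
Variables found: x1, x2, x3, x4, x5.
Total distinct variables = 5.

5


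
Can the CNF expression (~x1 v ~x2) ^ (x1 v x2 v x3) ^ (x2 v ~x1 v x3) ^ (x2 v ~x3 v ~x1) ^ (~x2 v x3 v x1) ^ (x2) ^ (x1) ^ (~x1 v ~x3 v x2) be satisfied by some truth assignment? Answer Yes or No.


Check all 8 possible truth assignments.
Number of satisfying assignments found: 0.
The formula is unsatisfiable.

No


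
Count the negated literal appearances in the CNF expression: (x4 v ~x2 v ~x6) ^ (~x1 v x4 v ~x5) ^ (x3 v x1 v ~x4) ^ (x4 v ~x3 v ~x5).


Scan each clause for negated literals.
Clause 1: 2 negative; Clause 2: 2 negative; Clause 3: 1 negative; Clause 4: 2 negative.
Total negative literal occurrences = 7.

7


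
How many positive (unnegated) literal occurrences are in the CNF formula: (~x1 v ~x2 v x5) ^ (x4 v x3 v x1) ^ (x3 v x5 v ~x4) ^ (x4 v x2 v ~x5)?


Scan each clause for unnegated literals.
Clause 1: 1 positive; Clause 2: 3 positive; Clause 3: 2 positive; Clause 4: 2 positive.
Total positive literal occurrences = 8.

8


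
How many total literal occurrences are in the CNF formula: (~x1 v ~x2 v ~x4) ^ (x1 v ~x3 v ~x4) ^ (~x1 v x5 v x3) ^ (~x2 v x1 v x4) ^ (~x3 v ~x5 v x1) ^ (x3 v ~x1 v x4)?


Clause lengths: 3, 3, 3, 3, 3, 3.
Sum = 3 + 3 + 3 + 3 + 3 + 3 = 18.

18


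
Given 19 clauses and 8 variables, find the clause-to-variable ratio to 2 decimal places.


Clause-to-variable ratio = clauses / variables.
19 / 8 = 2.38.

2.38


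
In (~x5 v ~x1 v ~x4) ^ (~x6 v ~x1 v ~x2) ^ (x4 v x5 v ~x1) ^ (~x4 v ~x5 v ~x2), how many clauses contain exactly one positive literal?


A definite clause has exactly one positive literal.
Clause 1: 0 positive -> not definite
Clause 2: 0 positive -> not definite
Clause 3: 2 positive -> not definite
Clause 4: 0 positive -> not definite
Definite clause count = 0.

0


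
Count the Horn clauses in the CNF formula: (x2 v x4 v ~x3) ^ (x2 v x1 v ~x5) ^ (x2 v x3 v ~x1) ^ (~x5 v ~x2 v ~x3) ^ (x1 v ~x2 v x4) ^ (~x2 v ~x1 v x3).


A Horn clause has at most one positive literal.
Clause 1: 2 positive lit(s) -> not Horn
Clause 2: 2 positive lit(s) -> not Horn
Clause 3: 2 positive lit(s) -> not Horn
Clause 4: 0 positive lit(s) -> Horn
Clause 5: 2 positive lit(s) -> not Horn
Clause 6: 1 positive lit(s) -> Horn
Total Horn clauses = 2.

2


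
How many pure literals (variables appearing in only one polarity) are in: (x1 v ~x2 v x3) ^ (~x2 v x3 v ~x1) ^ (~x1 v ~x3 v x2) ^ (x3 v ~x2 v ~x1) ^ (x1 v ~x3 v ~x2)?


A pure literal appears in only one polarity across all clauses.
No pure literals found.
Count = 0.

0


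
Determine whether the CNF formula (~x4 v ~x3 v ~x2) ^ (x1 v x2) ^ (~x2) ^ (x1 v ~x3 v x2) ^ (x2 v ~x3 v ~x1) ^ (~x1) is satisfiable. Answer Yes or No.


Check all 16 possible truth assignments.
Number of satisfying assignments found: 0.
The formula is unsatisfiable.

No


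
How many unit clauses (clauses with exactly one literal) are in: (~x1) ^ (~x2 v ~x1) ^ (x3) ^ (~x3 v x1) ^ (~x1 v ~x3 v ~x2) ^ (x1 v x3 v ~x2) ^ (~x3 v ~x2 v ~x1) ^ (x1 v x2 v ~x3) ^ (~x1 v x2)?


A unit clause contains exactly one literal.
Unit clauses found: (~x1), (x3).
Count = 2.

2


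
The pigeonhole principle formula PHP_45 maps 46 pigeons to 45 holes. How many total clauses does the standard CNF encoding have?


The PHP encoding has two parts:
1) At-least-one-hole clauses: 46 (one per pigeon, each with 45 literals).
2) At-most-one-pigeon-per-hole clauses: 45 holes * C(46,2) = 45 * 1035 = 46575.
Total clauses = 46 + 46575 = 46621.

46621


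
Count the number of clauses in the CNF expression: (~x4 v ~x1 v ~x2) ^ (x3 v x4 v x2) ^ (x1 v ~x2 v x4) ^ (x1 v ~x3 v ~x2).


Each group enclosed in parentheses joined by ^ is one clause.
Counting the conjuncts: 4 clauses.

4


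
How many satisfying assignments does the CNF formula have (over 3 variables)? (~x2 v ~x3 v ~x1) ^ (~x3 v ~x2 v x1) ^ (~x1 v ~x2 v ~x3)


Enumerate all 8 truth assignments over 3 variables.
Test each against every clause.
Satisfying assignments found: 6.

6


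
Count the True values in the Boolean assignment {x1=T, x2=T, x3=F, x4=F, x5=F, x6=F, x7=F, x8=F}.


The weight is the number of variables assigned True.
True variables: x1, x2.
Weight = 2.

2


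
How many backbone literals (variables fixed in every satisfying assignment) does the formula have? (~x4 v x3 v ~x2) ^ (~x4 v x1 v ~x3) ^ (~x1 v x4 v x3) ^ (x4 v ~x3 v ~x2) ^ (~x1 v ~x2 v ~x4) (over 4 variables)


Find all satisfying assignments: 7 model(s).
Check which variables have the same value in every model.
No variable is fixed across all models.
Backbone size = 0.

0


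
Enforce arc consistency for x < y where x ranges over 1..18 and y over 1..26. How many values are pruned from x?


For the constraint x < y, x needs a supporting value in y's domain.
x can be at most 25 (one less than y's maximum).
Valid x values from domain: 18 out of 18.
Pruned = 18 - 18 = 0.

0


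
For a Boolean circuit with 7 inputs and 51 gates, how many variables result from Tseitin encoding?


The Tseitin transformation introduces one auxiliary variable per gate.
Total variables = inputs + gates = 7 + 51 = 58.

58


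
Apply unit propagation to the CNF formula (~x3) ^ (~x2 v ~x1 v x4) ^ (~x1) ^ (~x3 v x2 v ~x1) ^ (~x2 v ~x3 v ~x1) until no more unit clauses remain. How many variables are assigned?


Unit propagation repeatedly assigns the literal in any unit clause, then simplifies.
Assignments in order: x3 = F, x1 = F.
No further unit clauses remain.
Total variables assigned = 2.

2


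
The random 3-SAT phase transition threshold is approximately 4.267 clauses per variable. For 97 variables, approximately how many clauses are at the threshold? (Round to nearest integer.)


The 3-SAT phase transition occurs at approximately 4.267 clauses per variable.
m = 4.267 * 97 = 413.899.
Rounded to nearest integer: 414.

414


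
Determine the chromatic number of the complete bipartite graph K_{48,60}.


K_{48,60} is bipartite by definition: the two parts are independent sets, with every edge crossing between them.
Color all vertices in one part with color 1 and all vertices in the other part with color 2.
Since the graph has at least one edge, one color does not suffice.
Chromatic number = 2.

2


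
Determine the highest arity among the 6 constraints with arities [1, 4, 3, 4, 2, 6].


The arities are: 1, 4, 3, 4, 2, 6.
Scan for the maximum value.
Maximum arity = 6.

6


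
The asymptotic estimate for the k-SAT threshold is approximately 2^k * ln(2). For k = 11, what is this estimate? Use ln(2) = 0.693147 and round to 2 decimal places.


Using the asymptotic formula: threshold ~ 2^k * ln(2).
2^11 = 2048.
2048 * 0.693147 = 1419.57.

1419.57


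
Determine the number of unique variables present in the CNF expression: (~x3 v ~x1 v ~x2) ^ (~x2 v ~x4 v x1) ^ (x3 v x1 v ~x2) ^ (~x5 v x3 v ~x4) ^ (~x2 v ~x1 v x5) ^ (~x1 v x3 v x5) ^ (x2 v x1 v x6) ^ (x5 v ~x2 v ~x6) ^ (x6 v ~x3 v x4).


Identify each distinct variable in the formula.
Variables found: x1, x2, x3, x4, x5, x6.
Total distinct variables = 6.

6


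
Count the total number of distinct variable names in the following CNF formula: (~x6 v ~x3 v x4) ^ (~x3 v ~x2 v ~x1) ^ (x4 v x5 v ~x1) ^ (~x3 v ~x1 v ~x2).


Identify each distinct variable in the formula.
Variables found: x1, x2, x3, x4, x5, x6.
Total distinct variables = 6.

6


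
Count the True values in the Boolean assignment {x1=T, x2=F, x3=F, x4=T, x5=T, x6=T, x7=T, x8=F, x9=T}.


The weight is the number of variables assigned True.
True variables: x1, x4, x5, x6, x7, x9.
Weight = 6.

6


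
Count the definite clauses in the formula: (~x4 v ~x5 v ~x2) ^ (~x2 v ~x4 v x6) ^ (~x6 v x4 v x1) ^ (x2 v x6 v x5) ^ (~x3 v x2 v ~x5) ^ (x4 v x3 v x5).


A definite clause has exactly one positive literal.
Clause 1: 0 positive -> not definite
Clause 2: 1 positive -> definite
Clause 3: 2 positive -> not definite
Clause 4: 3 positive -> not definite
Clause 5: 1 positive -> definite
Clause 6: 3 positive -> not definite
Definite clause count = 2.

2


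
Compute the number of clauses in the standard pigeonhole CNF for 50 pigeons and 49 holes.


The PHP encoding has two parts:
1) At-least-one-hole clauses: 50 (one per pigeon, each with 49 literals).
2) At-most-one-pigeon-per-hole clauses: 49 holes * C(50,2) = 49 * 1225 = 60025.
Total clauses = 50 + 60025 = 60075.

60075


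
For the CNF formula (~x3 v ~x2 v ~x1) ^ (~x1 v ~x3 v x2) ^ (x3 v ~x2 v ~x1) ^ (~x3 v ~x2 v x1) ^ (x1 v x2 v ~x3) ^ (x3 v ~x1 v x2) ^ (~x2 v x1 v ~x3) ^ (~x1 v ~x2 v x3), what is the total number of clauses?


Each group enclosed in parentheses joined by ^ is one clause.
Counting the conjuncts: 8 clauses.

8


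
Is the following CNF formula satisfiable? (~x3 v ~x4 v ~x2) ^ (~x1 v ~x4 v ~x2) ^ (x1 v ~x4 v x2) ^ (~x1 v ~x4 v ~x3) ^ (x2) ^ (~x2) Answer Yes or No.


Check all 16 possible truth assignments.
Number of satisfying assignments found: 0.
The formula is unsatisfiable.

No


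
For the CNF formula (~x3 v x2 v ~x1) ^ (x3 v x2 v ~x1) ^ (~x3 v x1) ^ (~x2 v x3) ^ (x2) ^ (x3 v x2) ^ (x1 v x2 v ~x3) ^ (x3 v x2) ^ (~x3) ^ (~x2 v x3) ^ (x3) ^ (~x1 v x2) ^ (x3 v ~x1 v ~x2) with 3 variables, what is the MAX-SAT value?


Enumerate all 8 truth assignments.
For each, count how many of the 13 clauses are satisfied.
The formula is not fully satisfiable, so the maximum is below 13.
Maximum simultaneously satisfiable clauses = 12.

12


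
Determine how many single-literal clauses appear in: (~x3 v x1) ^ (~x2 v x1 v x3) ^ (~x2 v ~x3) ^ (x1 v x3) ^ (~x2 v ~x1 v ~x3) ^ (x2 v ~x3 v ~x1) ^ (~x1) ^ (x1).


A unit clause contains exactly one literal.
Unit clauses found: (~x1), (x1).
Count = 2.

2


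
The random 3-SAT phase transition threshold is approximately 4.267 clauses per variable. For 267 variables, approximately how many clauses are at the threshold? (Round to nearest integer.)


The 3-SAT phase transition occurs at approximately 4.267 clauses per variable.
m = 4.267 * 267 = 1139.289.
Rounded to nearest integer: 1139.

1139


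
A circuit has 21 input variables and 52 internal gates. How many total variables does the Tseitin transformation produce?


The Tseitin transformation introduces one auxiliary variable per gate.
Total variables = inputs + gates = 21 + 52 = 73.

73


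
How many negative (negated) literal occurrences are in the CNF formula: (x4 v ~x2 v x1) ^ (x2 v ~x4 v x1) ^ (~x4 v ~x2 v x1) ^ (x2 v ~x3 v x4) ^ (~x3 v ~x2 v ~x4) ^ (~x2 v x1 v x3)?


Scan each clause for negated literals.
Clause 1: 1 negative; Clause 2: 1 negative; Clause 3: 2 negative; Clause 4: 1 negative; Clause 5: 3 negative; Clause 6: 1 negative.
Total negative literal occurrences = 9.

9


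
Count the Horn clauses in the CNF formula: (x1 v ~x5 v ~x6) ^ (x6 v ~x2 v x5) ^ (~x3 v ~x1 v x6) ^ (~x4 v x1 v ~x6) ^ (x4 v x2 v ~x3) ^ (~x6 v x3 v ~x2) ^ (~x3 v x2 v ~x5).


A Horn clause has at most one positive literal.
Clause 1: 1 positive lit(s) -> Horn
Clause 2: 2 positive lit(s) -> not Horn
Clause 3: 1 positive lit(s) -> Horn
Clause 4: 1 positive lit(s) -> Horn
Clause 5: 2 positive lit(s) -> not Horn
Clause 6: 1 positive lit(s) -> Horn
Clause 7: 1 positive lit(s) -> Horn
Total Horn clauses = 5.

5


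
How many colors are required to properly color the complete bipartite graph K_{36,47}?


K_{36,47} is bipartite by definition: the two parts are independent sets, with every edge crossing between them.
Color all vertices in one part with color 1 and all vertices in the other part with color 2.
Since the graph has at least one edge, one color does not suffice.
Chromatic number = 2.

2


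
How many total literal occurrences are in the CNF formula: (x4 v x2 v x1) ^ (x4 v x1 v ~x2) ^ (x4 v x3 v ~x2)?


Clause lengths: 3, 3, 3.
Sum = 3 + 3 + 3 = 9.

9


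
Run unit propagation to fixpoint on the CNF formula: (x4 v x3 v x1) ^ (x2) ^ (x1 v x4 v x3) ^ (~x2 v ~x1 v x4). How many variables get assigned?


Unit propagation repeatedly assigns the literal in any unit clause, then simplifies.
Assignments in order: x2 = T.
No further unit clauses remain.
Total variables assigned = 1.

1


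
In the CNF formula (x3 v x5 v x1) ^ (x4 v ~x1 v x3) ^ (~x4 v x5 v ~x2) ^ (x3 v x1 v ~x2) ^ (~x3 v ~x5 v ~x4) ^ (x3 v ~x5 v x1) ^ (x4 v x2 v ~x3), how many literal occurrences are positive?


Scan each clause for unnegated literals.
Clause 1: 3 positive; Clause 2: 2 positive; Clause 3: 1 positive; Clause 4: 2 positive; Clause 5: 0 positive; Clause 6: 2 positive; Clause 7: 2 positive.
Total positive literal occurrences = 12.

12


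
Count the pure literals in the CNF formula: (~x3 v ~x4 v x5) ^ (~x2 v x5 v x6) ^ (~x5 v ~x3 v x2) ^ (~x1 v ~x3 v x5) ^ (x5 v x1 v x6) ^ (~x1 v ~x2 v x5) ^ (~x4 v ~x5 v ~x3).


A pure literal appears in only one polarity across all clauses.
Pure literals: x3 (negative only), x4 (negative only), x6 (positive only).
Count = 3.

3


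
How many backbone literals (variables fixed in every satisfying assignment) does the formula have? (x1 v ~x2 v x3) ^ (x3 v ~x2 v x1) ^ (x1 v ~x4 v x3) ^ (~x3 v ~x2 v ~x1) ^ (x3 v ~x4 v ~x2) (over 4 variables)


Find all satisfying assignments: 10 model(s).
Check which variables have the same value in every model.
No variable is fixed across all models.
Backbone size = 0.

0


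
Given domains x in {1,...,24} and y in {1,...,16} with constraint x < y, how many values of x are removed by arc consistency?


For the constraint x < y, x needs a supporting value in y's domain.
x can be at most 15 (one less than y's maximum).
Valid x values from domain: 15 out of 24.
Pruned = 24 - 15 = 9.

9


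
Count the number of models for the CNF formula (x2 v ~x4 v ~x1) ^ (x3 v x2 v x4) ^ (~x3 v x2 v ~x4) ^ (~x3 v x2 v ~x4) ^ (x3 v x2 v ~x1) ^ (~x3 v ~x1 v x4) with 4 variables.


Enumerate all 16 truth assignments over 4 variables.
Test each against every clause.
Satisfying assignments found: 9.

9


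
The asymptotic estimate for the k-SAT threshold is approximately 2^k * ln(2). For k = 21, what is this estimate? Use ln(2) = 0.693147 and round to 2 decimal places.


Using the asymptotic formula: threshold ~ 2^k * ln(2).
2^21 = 2097152.
2097152 * 0.693147 = 1453634.62.

1453634.62


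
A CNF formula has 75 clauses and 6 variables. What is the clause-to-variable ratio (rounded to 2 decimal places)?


Clause-to-variable ratio = clauses / variables.
75 / 6 = 12.5.

12.5


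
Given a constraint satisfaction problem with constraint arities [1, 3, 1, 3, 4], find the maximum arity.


The arities are: 1, 3, 1, 3, 4.
Scan for the maximum value.
Maximum arity = 4.

4


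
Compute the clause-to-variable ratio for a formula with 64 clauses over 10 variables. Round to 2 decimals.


Clause-to-variable ratio = clauses / variables.
64 / 10 = 6.4.

6.4


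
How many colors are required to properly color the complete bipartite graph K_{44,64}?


K_{44,64} is bipartite by definition: the two parts are independent sets, with every edge crossing between them.
Color all vertices in one part with color 1 and all vertices in the other part with color 2.
Since the graph has at least one edge, one color does not suffice.
Chromatic number = 2.

2


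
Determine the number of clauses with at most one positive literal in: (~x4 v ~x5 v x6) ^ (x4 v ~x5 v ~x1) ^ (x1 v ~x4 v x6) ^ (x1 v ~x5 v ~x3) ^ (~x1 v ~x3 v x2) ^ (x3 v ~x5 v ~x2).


A Horn clause has at most one positive literal.
Clause 1: 1 positive lit(s) -> Horn
Clause 2: 1 positive lit(s) -> Horn
Clause 3: 2 positive lit(s) -> not Horn
Clause 4: 1 positive lit(s) -> Horn
Clause 5: 1 positive lit(s) -> Horn
Clause 6: 1 positive lit(s) -> Horn
Total Horn clauses = 5.

5


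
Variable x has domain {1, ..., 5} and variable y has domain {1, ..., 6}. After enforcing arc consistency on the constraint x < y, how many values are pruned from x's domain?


For the constraint x < y, x needs a supporting value in y's domain.
x can be at most 5 (one less than y's maximum).
Valid x values from domain: 5 out of 5.
Pruned = 5 - 5 = 0.

0


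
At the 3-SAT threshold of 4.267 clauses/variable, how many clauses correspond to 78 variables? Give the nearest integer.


The 3-SAT phase transition occurs at approximately 4.267 clauses per variable.
m = 4.267 * 78 = 332.826.
Rounded to nearest integer: 333.

333


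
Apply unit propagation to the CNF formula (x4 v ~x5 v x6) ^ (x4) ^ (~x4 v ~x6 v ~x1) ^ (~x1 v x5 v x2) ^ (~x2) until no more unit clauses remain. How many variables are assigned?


Unit propagation repeatedly assigns the literal in any unit clause, then simplifies.
Assignments in order: x4 = T, x2 = F.
No further unit clauses remain.
Total variables assigned = 2.

2


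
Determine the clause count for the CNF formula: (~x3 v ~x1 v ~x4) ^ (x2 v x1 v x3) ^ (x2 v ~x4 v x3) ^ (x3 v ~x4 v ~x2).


Each group enclosed in parentheses joined by ^ is one clause.
Counting the conjuncts: 4 clauses.

4


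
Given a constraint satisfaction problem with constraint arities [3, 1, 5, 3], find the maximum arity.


The arities are: 3, 1, 5, 3.
Scan for the maximum value.
Maximum arity = 5.

5


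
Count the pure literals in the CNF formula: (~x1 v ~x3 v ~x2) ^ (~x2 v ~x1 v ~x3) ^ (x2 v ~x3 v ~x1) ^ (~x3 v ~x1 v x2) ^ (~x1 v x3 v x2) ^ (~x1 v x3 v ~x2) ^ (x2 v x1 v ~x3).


A pure literal appears in only one polarity across all clauses.
No pure literals found.
Count = 0.

0


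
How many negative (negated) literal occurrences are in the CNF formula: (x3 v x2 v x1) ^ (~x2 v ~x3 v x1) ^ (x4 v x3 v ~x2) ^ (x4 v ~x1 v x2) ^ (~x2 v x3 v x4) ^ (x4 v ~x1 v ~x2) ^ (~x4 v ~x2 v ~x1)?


Scan each clause for negated literals.
Clause 1: 0 negative; Clause 2: 2 negative; Clause 3: 1 negative; Clause 4: 1 negative; Clause 5: 1 negative; Clause 6: 2 negative; Clause 7: 3 negative.
Total negative literal occurrences = 10.

10


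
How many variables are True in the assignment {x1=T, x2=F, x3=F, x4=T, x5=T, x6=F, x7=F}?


The weight is the number of variables assigned True.
True variables: x1, x4, x5.
Weight = 3.

3


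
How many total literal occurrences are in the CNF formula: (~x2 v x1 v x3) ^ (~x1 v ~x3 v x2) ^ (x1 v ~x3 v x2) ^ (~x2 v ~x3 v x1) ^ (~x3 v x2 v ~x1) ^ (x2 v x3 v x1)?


Clause lengths: 3, 3, 3, 3, 3, 3.
Sum = 3 + 3 + 3 + 3 + 3 + 3 = 18.

18


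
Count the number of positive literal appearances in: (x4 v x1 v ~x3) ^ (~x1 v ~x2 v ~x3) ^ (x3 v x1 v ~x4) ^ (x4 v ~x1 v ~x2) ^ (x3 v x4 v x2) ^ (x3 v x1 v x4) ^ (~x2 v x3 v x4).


Scan each clause for unnegated literals.
Clause 1: 2 positive; Clause 2: 0 positive; Clause 3: 2 positive; Clause 4: 1 positive; Clause 5: 3 positive; Clause 6: 3 positive; Clause 7: 2 positive.
Total positive literal occurrences = 13.

13


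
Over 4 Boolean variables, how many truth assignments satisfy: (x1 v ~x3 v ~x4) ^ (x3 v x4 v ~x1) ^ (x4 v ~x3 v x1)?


Enumerate all 16 truth assignments over 4 variables.
Test each against every clause.
Satisfying assignments found: 10.

10


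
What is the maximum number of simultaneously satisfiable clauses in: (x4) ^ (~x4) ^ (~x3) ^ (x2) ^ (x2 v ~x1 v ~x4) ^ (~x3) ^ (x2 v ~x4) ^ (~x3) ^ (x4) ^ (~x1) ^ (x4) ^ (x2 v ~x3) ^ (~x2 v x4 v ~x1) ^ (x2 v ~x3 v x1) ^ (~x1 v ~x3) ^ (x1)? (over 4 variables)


Enumerate all 16 truth assignments.
For each, count how many of the 16 clauses are satisfied.
The formula is not fully satisfiable, so the maximum is below 16.
Maximum simultaneously satisfiable clauses = 14.

14


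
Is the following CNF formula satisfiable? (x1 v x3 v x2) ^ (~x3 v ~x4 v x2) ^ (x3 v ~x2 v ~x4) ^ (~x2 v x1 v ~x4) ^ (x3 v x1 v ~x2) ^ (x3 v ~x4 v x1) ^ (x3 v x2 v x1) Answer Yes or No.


Check all 16 possible truth assignments.
Number of satisfying assignments found: 8.
The formula is satisfiable.

Yes


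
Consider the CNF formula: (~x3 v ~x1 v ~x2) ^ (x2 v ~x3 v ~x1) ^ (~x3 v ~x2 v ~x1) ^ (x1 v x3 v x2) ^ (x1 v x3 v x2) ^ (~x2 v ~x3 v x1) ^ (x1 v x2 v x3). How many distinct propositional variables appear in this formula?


Identify each distinct variable in the formula.
Variables found: x1, x2, x3.
Total distinct variables = 3.

3


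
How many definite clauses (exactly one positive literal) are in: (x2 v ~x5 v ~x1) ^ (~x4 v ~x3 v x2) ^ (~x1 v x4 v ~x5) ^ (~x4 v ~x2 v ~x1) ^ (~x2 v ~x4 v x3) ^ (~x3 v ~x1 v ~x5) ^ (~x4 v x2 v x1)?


A definite clause has exactly one positive literal.
Clause 1: 1 positive -> definite
Clause 2: 1 positive -> definite
Clause 3: 1 positive -> definite
Clause 4: 0 positive -> not definite
Clause 5: 1 positive -> definite
Clause 6: 0 positive -> not definite
Clause 7: 2 positive -> not definite
Definite clause count = 4.

4


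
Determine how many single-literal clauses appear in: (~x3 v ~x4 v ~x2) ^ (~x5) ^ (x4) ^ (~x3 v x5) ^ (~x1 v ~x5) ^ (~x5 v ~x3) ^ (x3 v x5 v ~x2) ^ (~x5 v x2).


A unit clause contains exactly one literal.
Unit clauses found: (~x5), (x4).
Count = 2.

2


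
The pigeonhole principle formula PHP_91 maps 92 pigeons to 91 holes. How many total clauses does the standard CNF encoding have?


The PHP encoding has two parts:
1) At-least-one-hole clauses: 92 (one per pigeon, each with 91 literals).
2) At-most-one-pigeon-per-hole clauses: 91 holes * C(92,2) = 91 * 4186 = 380926.
Total clauses = 92 + 380926 = 381018.

381018


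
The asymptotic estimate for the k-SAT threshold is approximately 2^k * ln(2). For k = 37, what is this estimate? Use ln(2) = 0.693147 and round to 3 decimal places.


Using the asymptotic formula: threshold ~ 2^k * ln(2).
2^37 = 137438953472.
137438953472 * 0.693147 = 95265398282.256.

95265398282.256


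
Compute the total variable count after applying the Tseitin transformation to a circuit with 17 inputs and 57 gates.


The Tseitin transformation introduces one auxiliary variable per gate.
Total variables = inputs + gates = 17 + 57 = 74.

74


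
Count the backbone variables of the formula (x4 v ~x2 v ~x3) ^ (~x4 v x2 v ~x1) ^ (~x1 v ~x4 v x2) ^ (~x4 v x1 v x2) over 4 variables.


Find all satisfying assignments: 10 model(s).
Check which variables have the same value in every model.
No variable is fixed across all models.
Backbone size = 0.

0


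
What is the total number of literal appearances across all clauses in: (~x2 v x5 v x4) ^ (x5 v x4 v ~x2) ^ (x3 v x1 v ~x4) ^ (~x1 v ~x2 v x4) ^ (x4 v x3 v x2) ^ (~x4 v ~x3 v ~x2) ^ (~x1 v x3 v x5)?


Clause lengths: 3, 3, 3, 3, 3, 3, 3.
Sum = 3 + 3 + 3 + 3 + 3 + 3 + 3 = 21.

21


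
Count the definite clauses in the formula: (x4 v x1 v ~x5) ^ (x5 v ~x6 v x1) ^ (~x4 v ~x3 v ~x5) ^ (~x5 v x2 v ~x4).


A definite clause has exactly one positive literal.
Clause 1: 2 positive -> not definite
Clause 2: 2 positive -> not definite
Clause 3: 0 positive -> not definite
Clause 4: 1 positive -> definite
Definite clause count = 1.

1


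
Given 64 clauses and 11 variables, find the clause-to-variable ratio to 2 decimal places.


Clause-to-variable ratio = clauses / variables.
64 / 11 = 5.82.

5.82


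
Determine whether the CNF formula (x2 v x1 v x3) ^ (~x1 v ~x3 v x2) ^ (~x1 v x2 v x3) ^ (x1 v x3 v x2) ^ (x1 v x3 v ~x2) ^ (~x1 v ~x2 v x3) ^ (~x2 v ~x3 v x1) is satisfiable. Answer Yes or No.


Check all 8 possible truth assignments.
Number of satisfying assignments found: 2.
The formula is satisfiable.

Yes


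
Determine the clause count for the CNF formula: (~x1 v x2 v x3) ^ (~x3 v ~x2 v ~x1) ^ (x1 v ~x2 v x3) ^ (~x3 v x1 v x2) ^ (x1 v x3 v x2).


Each group enclosed in parentheses joined by ^ is one clause.
Counting the conjuncts: 5 clauses.

5


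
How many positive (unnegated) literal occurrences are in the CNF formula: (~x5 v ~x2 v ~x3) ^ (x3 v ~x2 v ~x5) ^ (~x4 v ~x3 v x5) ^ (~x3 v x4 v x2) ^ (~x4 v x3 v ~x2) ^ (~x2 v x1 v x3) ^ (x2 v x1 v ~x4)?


Scan each clause for unnegated literals.
Clause 1: 0 positive; Clause 2: 1 positive; Clause 3: 1 positive; Clause 4: 2 positive; Clause 5: 1 positive; Clause 6: 2 positive; Clause 7: 2 positive.
Total positive literal occurrences = 9.

9


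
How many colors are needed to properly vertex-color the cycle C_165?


An odd cycle cannot be 2-colored: alternating two colors around the cycle returns to the start with a conflict.
Since 165 is odd, three colors are required (and three suffice).
Chromatic number = 3.

3


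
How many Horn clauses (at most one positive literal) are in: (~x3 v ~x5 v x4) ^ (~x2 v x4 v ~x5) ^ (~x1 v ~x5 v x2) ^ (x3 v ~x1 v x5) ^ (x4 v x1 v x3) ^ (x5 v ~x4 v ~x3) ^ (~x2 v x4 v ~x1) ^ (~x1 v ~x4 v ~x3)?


A Horn clause has at most one positive literal.
Clause 1: 1 positive lit(s) -> Horn
Clause 2: 1 positive lit(s) -> Horn
Clause 3: 1 positive lit(s) -> Horn
Clause 4: 2 positive lit(s) -> not Horn
Clause 5: 3 positive lit(s) -> not Horn
Clause 6: 1 positive lit(s) -> Horn
Clause 7: 1 positive lit(s) -> Horn
Clause 8: 0 positive lit(s) -> Horn
Total Horn clauses = 6.

6


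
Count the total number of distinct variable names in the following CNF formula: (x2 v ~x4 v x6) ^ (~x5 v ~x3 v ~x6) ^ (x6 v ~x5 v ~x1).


Identify each distinct variable in the formula.
Variables found: x1, x2, x3, x4, x5, x6.
Total distinct variables = 6.

6


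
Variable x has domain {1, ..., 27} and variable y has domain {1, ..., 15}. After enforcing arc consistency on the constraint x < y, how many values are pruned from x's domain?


For the constraint x < y, x needs a supporting value in y's domain.
x can be at most 14 (one less than y's maximum).
Valid x values from domain: 14 out of 27.
Pruned = 27 - 14 = 13.

13


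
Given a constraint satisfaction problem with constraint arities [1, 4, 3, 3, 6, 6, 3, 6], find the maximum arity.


The arities are: 1, 4, 3, 3, 6, 6, 3, 6.
Scan for the maximum value.
Maximum arity = 6.

6


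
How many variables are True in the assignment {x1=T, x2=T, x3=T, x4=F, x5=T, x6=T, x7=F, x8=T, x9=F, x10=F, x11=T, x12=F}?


The weight is the number of variables assigned True.
True variables: x1, x2, x3, x5, x6, x8, x11.
Weight = 7.

7


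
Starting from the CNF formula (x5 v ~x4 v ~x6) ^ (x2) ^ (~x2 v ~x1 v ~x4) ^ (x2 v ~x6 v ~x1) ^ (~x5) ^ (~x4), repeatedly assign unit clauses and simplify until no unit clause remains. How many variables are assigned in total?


Unit propagation repeatedly assigns the literal in any unit clause, then simplifies.
Assignments in order: x2 = T, x5 = F, x4 = F.
No further unit clauses remain.
Total variables assigned = 3.

3


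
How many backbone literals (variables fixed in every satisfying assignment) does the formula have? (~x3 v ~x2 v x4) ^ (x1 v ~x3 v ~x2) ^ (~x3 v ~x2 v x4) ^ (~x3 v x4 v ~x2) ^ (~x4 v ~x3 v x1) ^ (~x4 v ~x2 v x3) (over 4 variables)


Find all satisfying assignments: 10 model(s).
Check which variables have the same value in every model.
No variable is fixed across all models.
Backbone size = 0.

0


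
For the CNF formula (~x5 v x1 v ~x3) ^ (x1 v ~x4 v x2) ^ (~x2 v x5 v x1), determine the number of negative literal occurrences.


Scan each clause for negated literals.
Clause 1: 2 negative; Clause 2: 1 negative; Clause 3: 1 negative.
Total negative literal occurrences = 4.

4


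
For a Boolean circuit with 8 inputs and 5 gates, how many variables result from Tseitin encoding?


The Tseitin transformation introduces one auxiliary variable per gate.
Total variables = inputs + gates = 8 + 5 = 13.

13


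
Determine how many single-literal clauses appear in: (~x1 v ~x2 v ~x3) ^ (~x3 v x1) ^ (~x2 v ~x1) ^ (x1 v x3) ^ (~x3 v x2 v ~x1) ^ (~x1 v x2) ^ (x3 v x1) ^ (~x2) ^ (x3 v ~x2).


A unit clause contains exactly one literal.
Unit clauses found: (~x2).
Count = 1.

1


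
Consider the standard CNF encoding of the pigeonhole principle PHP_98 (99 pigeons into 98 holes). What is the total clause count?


The PHP encoding has two parts:
1) At-least-one-hole clauses: 99 (one per pigeon, each with 98 literals).
2) At-most-one-pigeon-per-hole clauses: 98 holes * C(99,2) = 98 * 4851 = 475398.
Total clauses = 99 + 475398 = 475497.

475497


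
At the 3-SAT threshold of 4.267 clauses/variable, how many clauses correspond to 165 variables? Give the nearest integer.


The 3-SAT phase transition occurs at approximately 4.267 clauses per variable.
m = 4.267 * 165 = 704.055.
Rounded to nearest integer: 704.

704


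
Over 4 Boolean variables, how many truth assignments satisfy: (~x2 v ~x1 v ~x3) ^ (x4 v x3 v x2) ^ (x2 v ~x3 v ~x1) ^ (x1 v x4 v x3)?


Enumerate all 16 truth assignments over 4 variables.
Test each against every clause.
Satisfying assignments found: 9.

9


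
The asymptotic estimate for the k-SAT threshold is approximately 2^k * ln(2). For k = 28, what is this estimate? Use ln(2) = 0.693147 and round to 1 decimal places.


Using the asymptotic formula: threshold ~ 2^k * ln(2).
2^28 = 268435456.
268435456 * 0.693147 = 186065231.0.

186065231.0


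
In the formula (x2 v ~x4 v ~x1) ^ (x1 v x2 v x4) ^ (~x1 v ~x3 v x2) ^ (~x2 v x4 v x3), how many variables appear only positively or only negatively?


A pure literal appears in only one polarity across all clauses.
No pure literals found.
Count = 0.

0


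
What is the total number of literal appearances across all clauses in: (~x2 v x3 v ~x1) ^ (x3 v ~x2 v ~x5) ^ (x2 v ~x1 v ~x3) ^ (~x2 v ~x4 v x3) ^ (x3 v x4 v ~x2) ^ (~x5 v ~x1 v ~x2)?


Clause lengths: 3, 3, 3, 3, 3, 3.
Sum = 3 + 3 + 3 + 3 + 3 + 3 = 18.

18


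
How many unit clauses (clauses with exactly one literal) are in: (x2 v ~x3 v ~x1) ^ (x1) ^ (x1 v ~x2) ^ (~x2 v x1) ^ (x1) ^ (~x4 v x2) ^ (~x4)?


A unit clause contains exactly one literal.
Unit clauses found: (x1), (x1), (~x4).
Count = 3.

3


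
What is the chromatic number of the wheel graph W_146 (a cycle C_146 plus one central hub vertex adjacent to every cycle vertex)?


W_146 consists of the cycle C_146 together with a hub vertex adjacent to every cycle vertex.
The cycle C_146 needs 2 colors (even cycle -> 2).
The hub is adjacent to every cycle vertex, so it must receive a new color distinct from all of them.
Chromatic number = 2 + 1 = 3.

3


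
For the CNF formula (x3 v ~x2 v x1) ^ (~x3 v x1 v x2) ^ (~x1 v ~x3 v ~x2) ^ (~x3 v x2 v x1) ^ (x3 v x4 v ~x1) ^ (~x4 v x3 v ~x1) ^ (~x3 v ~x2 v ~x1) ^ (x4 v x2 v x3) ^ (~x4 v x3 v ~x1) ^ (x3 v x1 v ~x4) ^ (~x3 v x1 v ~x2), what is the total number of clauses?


Each group enclosed in parentheses joined by ^ is one clause.
Counting the conjuncts: 11 clauses.

11


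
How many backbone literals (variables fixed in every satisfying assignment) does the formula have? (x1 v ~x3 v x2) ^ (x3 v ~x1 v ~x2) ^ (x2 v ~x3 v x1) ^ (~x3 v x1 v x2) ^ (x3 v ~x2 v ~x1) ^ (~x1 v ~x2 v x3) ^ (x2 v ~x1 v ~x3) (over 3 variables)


Find all satisfying assignments: 5 model(s).
Check which variables have the same value in every model.
No variable is fixed across all models.
Backbone size = 0.

0


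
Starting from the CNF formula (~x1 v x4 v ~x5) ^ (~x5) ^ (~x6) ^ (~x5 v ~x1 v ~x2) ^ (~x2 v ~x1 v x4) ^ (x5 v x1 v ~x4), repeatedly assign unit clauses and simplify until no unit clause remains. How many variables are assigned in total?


Unit propagation repeatedly assigns the literal in any unit clause, then simplifies.
Assignments in order: x5 = F, x6 = F.
No further unit clauses remain.
Total variables assigned = 2.

2


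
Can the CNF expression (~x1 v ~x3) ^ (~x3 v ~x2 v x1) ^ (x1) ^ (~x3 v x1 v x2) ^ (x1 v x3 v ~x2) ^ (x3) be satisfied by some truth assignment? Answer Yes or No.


Check all 8 possible truth assignments.
Number of satisfying assignments found: 0.
The formula is unsatisfiable.

No


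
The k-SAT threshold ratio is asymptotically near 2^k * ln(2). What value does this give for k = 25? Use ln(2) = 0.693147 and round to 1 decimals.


Using the asymptotic formula: threshold ~ 2^k * ln(2).
2^25 = 33554432.
33554432 * 0.693147 = 23258153.9.

23258153.9
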